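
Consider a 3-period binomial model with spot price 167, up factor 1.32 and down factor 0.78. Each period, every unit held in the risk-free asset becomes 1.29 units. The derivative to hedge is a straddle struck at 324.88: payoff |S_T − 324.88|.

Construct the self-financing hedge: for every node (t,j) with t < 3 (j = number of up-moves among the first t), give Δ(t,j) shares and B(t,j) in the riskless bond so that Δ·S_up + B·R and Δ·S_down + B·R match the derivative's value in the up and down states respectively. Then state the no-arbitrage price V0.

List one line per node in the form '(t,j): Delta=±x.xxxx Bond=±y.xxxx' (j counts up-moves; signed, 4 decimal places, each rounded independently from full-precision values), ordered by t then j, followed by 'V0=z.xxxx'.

No-arbitrage ⇒ martingale measure with p* = (R−d)/(u−d) = 0.9444.
Payoff layer (t=3): V(3,0)=245.6298, V(3,1)=190.7643, V(3,2)=97.9150, V(3,3)=59.2147
(2,0): S=101.6028. Δ = (V_up−V_dn)/(S_up−S_dn) = (190.7643−245.6298)/(134.1157−79.2502) = -1.0000. V = [p*·190.7643 + (1−p*)·245.6298]/1.29 = 150.2422. B = V − Δ·S = 251.8450.
(2,1): S=171.9432. Δ = (V_up−V_dn)/(S_up−S_dn) = (97.9150−190.7643)/(226.9650−134.1157) = -1.0000. V = [p*·97.9150 + (1−p*)·190.7643]/1.29 = 79.9018. B = V − Δ·S = 251.8450.
(2,2): S=290.9808. Δ = (V_up−V_dn)/(S_up−S_dn) = (59.2147−97.9150)/(384.0947−226.9650) = -0.2463. V = [p*·59.2147 + (1−p*)·97.9150]/1.29 = 47.5695. B = V − Δ·S = 119.2368.
(1,0): S=130.2600. Δ = (V_up−V_dn)/(S_up−S_dn) = (79.9018−150.2422)/(171.9432−101.6028) = -1.0000. V = [p*·79.9018 + (1−p*)·150.2422]/1.29 = 64.9687. B = V − Δ·S = 195.2287.
(1,1): S=220.4400. Δ = (V_up−V_dn)/(S_up−S_dn) = (47.5695−79.9018)/(290.9808−171.9432) = -0.2716. V = [p*·47.5695 + (1−p*)·79.9018]/1.29 = 38.2680. B = V − Δ·S = 98.1426.
(0,0): S=167.0000. Δ = (V_up−V_dn)/(S_up−S_dn) = (38.2680−64.9687)/(220.4400−130.2600) = -0.2961. V = [p*·38.2680 + (1−p*)·64.9687]/1.29 = 30.8150. B = V − Δ·S = 80.2606.
Check: Δ(0,0)·S0 + B(0,0) = 30.8150 = V0.

(0,0): Delta=-0.2961 Bond=80.2606
(1,0): Delta=-1.0000 Bond=195.2287
(1,1): Delta=-0.2716 Bond=98.1426
(2,0): Delta=-1.0000 Bond=251.8450
(2,1): Delta=-1.0000 Bond=251.8450
(2,2): Delta=-0.2463 Bond=119.2368
V0=30.8150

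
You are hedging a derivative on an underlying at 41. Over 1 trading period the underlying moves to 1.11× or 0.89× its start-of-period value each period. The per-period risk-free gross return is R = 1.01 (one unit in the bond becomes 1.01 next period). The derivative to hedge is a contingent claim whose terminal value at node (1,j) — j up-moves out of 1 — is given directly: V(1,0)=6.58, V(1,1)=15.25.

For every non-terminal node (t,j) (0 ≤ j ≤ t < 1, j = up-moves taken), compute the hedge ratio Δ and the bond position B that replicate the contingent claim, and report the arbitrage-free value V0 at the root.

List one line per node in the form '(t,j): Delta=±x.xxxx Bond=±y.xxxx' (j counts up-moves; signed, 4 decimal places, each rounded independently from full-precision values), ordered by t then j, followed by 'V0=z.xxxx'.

(0,0): Delta=0.9612 Bond=-28.2120
V0=11.1971

Since d<R<u, set p* = (R−d)/(u−d) = 0.5455; price each node as the discounted p*-expectation of its children.
Terminal values V(1,·): V(1,0)=6.5800, V(1,1)=15.2500
(0,0): S=41.0000. Δ = (V_up−V_dn)/(S_up−S_dn) = (15.2500−6.5800)/(45.5100−36.4900) = 0.9612. V = [p*·15.2500 + (1−p*)·6.5800]/1.01 = 11.1971. B = V − Δ·S = -28.2120.
The time-0 hedge costs 11.1971, which is the no-arbitrage price.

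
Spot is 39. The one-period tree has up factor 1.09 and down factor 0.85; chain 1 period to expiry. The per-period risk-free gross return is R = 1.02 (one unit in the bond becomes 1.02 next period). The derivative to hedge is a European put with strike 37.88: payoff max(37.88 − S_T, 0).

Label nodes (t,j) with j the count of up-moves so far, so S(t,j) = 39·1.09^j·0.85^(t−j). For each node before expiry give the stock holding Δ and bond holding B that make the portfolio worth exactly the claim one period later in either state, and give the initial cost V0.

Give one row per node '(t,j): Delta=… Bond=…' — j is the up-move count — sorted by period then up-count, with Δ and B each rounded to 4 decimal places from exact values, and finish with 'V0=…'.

(0,0): Delta=-0.5053 Bond=21.0609
V0=1.3525

The replicating-portfolio and risk-neutral prices coincide; use p* = (1.02−0.85)/(1.09−0.85) = 0.7083 for the latter.
At expiry t=1: V(1,0)=4.7300, V(1,1)=0.0000
Node (0,0) S=39.0000: V=(p*·0.0000+(1−p*)·4.7300)/1.02=1.3525; Δ=(0.0000−4.7300)/(42.5100−33.1500)=-0.5053; B=V−Δ·S=21.0609
Self-financing check: at every node Δ·S+B equals the discounted successor values.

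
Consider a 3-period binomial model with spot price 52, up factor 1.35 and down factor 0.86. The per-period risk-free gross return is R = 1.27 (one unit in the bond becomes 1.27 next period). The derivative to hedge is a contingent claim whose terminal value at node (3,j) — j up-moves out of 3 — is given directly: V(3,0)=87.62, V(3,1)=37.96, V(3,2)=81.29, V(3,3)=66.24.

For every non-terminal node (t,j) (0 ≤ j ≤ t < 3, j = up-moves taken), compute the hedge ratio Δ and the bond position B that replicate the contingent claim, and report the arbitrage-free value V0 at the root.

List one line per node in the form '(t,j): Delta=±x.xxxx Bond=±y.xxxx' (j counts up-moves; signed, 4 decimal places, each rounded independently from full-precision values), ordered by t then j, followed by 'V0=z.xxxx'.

Risk-neutral probability p* = (R−d)/(u−d) = (1.27−0.86)/(1.35−0.86) = 0.8367.
Payoff layer (t=3): V(3,0)=87.6200, V(3,1)=37.9600, V(3,2)=81.2900, V(3,3)=66.2400
(2,0): S=38.4592. Δ = (V_up−V_dn)/(S_up−S_dn) = (37.9600−87.6200)/(51.9199−33.0749) = -2.6352. V = [p*·37.9600 + (1−p*)·87.6200]/1.27 = 36.2738. B = V − Δ·S = 137.6208.
(2,1): S=60.3720. Δ = (V_up−V_dn)/(S_up−S_dn) = (81.2900−37.9600)/(81.5022−51.9199) = 1.4647. V = [p*·81.2900 + (1−p*)·37.9600]/1.27 = 58.4376. B = V − Δ·S = -29.9910.
(2,2): S=94.7700. Δ = (V_up−V_dn)/(S_up−S_dn) = (66.2400−81.2900)/(127.9395−81.5022) = -0.3241. V = [p*·66.2400 + (1−p*)·81.2900]/1.27 = 54.0922. B = V − Δ·S = 84.8065.
(1,0): S=44.7200. Δ = (V_up−V_dn)/(S_up−S_dn) = (58.4376−36.2738)/(60.3720−38.4592) = 1.0115. V = [p*·58.4376 + (1−p*)·36.2738]/1.27 = 43.1646. B = V − Δ·S = -2.0676.
(1,1): S=70.2000. Δ = (V_up−V_dn)/(S_up−S_dn) = (54.0922−58.4376)/(94.7700−60.3720) = -0.1263. V = [p*·54.0922 + (1−p*)·58.4376]/1.27 = 43.1509. B = V − Δ·S = 52.0190.
(0,0): S=52.0000. Δ = (V_up−V_dn)/(S_up−S_dn) = (43.1509−43.1646)/(70.2000−44.7200) = -0.0005. V = [p*·43.1509 + (1−p*)·43.1646]/1.27 = 33.9789. B = V − Δ·S = 34.0067.
Check: Δ(0,0)·S0 + B(0,0) = 33.9789 = V0.

(0,0): Delta=-0.0005 Bond=34.0067
(1,0): Delta=1.0115 Bond=-2.0676
(1,1): Delta=-0.1263 Bond=52.0190
(2,0): Delta=-2.6352 Bond=137.6208
(2,1): Delta=1.4647 Bond=-29.9910
(2,2): Delta=-0.3241 Bond=84.8065
V0=33.9789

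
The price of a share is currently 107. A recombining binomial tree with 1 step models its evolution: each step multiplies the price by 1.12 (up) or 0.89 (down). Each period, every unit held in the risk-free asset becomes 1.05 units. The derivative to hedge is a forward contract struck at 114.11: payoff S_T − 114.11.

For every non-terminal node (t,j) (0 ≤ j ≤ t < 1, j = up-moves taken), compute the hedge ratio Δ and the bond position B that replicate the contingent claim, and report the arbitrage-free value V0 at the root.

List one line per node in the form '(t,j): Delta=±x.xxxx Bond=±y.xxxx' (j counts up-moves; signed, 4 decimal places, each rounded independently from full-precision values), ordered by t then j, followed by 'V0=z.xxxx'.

(0,0): Delta=1.0000 Bond=-108.6762
V0=-1.6762

Under the risk-neutral measure, an up-move has probability p* = (R−d)/(u−d) = 0.6957 and values discount at R = 1.05.
At expiry t=1: V(1,0)=-18.8800, V(1,1)=5.7300
Node (0,0) S=107.0000: V=(p*·5.7300+(1−p*)·-18.8800)/1.05=-1.6762; Δ=(5.7300−-18.8800)/(119.8400−95.2300)=1.0000; B=V−Δ·S=-108.6762
The time-0 hedge costs -1.6762, which is the no-arbitrage price.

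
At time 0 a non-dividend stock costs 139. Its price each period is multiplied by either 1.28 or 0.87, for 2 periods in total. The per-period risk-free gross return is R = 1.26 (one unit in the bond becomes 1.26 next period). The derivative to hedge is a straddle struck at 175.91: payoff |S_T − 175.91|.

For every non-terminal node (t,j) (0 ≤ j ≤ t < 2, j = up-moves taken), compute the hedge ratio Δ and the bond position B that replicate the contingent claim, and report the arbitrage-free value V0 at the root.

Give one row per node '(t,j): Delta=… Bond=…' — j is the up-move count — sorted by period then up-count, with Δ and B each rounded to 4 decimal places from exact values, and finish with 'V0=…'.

No-arbitrage ⇒ martingale measure with p* = (R−d)/(u−d) = 0.9512.
Terminal values V(2,·): V(2,0)=70.7009, V(2,1)=21.1196, V(2,2)=51.8276
  t=1,j=0: stock 120.9300 → up 154.7904 (V=21.1196), down 105.2091 (V=70.7009). Price 18.6811; hedge Δ=-1.0000, bond B=139.6111.
  t=1,j=1: stock 177.9200 → up 227.7376 (V=51.8276), down 154.7904 (V=21.1196). Price 39.9442; hedge Δ=0.4210, bond B=-34.9534.
  t=0,j=0: stock 139.0000 → up 177.9200 (V=39.9442), down 120.9300 (V=18.6811). Price 30.8785; hedge Δ=0.3731, bond B=-20.9826.
The time-0 hedge costs 30.8785, which is the no-arbitrage price.

(0,0): Delta=0.3731 Bond=-20.9826
(1,0): Delta=-1.0000 Bond=139.6111
(1,1): Delta=0.4210 Bond=-34.9534
V0=30.8785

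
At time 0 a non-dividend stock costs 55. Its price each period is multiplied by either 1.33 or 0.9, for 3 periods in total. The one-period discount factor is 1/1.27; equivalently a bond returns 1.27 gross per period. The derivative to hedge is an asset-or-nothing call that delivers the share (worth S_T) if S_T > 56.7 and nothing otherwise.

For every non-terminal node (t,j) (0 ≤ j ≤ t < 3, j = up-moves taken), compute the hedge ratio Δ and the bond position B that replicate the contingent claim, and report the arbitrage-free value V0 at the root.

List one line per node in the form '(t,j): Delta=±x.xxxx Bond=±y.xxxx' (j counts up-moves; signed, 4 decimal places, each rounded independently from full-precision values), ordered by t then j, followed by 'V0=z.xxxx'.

Under the risk-neutral measure, an up-move has probability p* = (R−d)/(u−d) = 0.8605 and values discount at R = 1.27.
Terminal payoffs: V(3,0)=0.0000, V(3,1)=59.2515, V(3,2)=87.5606, V(3,3)=129.3950
Node (2,0) S=44.5500: V=(p*·59.2515+(1−p*)·0.0000)/1.27=40.1448; Δ=(59.2515−0.0000)/(59.2515−40.0950)=3.0930; B=V−Δ·S=-97.6494
Node (2,1) S=65.8350: V=(p*·87.5606+(1−p*)·59.2515)/1.27=65.8350; Δ=(87.5606−59.2515)/(87.5606−59.2515)=1.0000; B=V−Δ·S=0.0000
Node (2,2) S=97.2895: V=(p*·129.3950+(1−p*)·87.5606)/1.27=97.2895; Δ=(129.3950−87.5606)/(129.3950−87.5606)=1.0000; B=V−Δ·S=0.0000
Node (1,0) S=49.5000: V=(p*·65.8350+(1−p*)·40.1448)/1.27=49.0160; Δ=(65.8350−40.1448)/(65.8350−44.5500)=1.2070; B=V−Δ·S=-10.7287
Node (1,1) S=73.1500: V=(p*·97.2895+(1−p*)·65.8350)/1.27=73.1500; Δ=(97.2895−65.8350)/(97.2895−65.8350)=1.0000; B=V−Δ·S=0.0000
Node (0,0) S=55.0000: V=(p*·73.1500+(1−p*)·49.0160)/1.27=54.9468; Δ=(73.1500−49.0160)/(73.1500−49.5000)=1.0205; B=V−Δ·S=-1.1788
Root portfolio cost Δ·55+B reproduces V0=54.9468.

(0,0): Delta=1.0205 Bond=-1.1788
(1,0): Delta=1.2070 Bond=-10.7287
(1,1): Delta=1.0000 Bond=0.0000
(2,0): Delta=3.0930 Bond=-97.6494
(2,1): Delta=1.0000 Bond=0.0000
(2,2): Delta=1.0000 Bond=0.0000
V0=54.9468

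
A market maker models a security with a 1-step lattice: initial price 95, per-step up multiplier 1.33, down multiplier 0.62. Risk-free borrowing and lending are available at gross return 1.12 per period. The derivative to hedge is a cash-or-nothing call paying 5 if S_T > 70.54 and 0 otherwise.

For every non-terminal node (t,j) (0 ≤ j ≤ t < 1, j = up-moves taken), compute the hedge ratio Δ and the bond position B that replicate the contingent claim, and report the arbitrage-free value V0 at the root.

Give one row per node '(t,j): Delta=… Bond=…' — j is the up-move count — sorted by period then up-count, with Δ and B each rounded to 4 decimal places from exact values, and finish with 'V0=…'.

(0,0): Delta=0.0741 Bond=-3.8984
V0=3.1439

Risk-neutral probability p* = (R−d)/(u−d) = (1.12−0.62)/(1.33−0.62) = 0.7042.
At expiry t=1: V(1,0)=0.0000, V(1,1)=5.0000
Node (0,0) S=95.0000: V=(p*·5.0000+(1−p*)·0.0000)/1.12=3.1439; Δ=(5.0000−0.0000)/(126.3500−58.9000)=0.0741; B=V−Δ·S=-3.8984
The time-0 hedge costs 3.1439, which is the no-arbitrage price.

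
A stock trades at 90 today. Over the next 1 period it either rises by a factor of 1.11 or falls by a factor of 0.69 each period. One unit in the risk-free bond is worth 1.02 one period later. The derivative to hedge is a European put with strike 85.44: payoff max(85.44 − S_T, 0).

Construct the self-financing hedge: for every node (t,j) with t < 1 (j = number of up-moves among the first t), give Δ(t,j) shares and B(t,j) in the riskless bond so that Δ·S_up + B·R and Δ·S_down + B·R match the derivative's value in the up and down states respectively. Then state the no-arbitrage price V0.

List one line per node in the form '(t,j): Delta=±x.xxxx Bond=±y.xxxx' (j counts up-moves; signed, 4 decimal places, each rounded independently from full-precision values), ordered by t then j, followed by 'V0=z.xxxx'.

Risk-neutral probability p* = (R−d)/(u−d) = (1.02−0.69)/(1.11−0.69) = 0.7857.
Terminal values V(1,·): V(1,0)=23.3400, V(1,1)=0.0000
  t=0,j=0: stock 90.0000 → up 99.9000 (V=0.0000), down 62.1000 (V=23.3400). Price 4.9034; hedge Δ=-0.6175, bond B=60.4748.
The time-0 hedge costs 4.9034, which is the no-arbitrage price.

(0,0): Delta=-0.6175 Bond=60.4748
V0=4.9034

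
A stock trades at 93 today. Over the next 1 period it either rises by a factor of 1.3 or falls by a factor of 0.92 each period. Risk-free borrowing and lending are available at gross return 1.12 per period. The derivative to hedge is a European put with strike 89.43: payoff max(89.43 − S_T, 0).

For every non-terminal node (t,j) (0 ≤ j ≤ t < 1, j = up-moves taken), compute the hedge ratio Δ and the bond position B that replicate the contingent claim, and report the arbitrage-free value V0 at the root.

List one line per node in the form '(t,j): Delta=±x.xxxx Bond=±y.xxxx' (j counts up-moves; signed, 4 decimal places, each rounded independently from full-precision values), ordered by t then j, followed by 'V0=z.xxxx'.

(0,0): Delta=-0.1095 Bond=11.8210
V0=1.6367

Under the risk-neutral measure, an up-move has probability p* = (R−d)/(u−d) = 0.5263 and values discount at R = 1.12.
Terminal values V(1,·): V(1,0)=3.8700, V(1,1)=0.0000
  t=0,j=0: stock 93.0000 → up 120.9000 (V=0.0000), down 85.5600 (V=3.8700). Price 1.6367; hedge Δ=-0.1095, bond B=11.8210.
The time-0 hedge costs 1.6367, which is the no-arbitrage price.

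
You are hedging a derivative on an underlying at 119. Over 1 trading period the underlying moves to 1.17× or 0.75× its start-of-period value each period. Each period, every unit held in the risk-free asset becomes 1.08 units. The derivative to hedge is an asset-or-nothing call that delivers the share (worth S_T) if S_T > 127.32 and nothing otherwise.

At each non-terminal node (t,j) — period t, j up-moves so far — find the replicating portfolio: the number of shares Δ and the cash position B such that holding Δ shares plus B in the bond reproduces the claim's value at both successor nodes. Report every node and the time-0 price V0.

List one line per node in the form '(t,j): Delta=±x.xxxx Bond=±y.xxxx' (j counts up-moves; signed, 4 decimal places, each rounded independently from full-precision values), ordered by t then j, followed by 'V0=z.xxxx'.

No-arbitrage ⇒ martingale measure with p* = (R−d)/(u−d) = 0.7857.
Payoff layer (t=1): V(1,0)=0.0000, V(1,1)=139.2300
Node (0,0) S=119.0000: V=(p*·139.2300+(1−p*)·0.0000)/1.08=101.2917; Δ=(139.2300−0.0000)/(139.2300−89.2500)=2.7857; B=V−Δ·S=-230.2083
Root portfolio cost Δ·119+B reproduces V0=101.2917.

(0,0): Delta=2.7857 Bond=-230.2083
V0=101.2917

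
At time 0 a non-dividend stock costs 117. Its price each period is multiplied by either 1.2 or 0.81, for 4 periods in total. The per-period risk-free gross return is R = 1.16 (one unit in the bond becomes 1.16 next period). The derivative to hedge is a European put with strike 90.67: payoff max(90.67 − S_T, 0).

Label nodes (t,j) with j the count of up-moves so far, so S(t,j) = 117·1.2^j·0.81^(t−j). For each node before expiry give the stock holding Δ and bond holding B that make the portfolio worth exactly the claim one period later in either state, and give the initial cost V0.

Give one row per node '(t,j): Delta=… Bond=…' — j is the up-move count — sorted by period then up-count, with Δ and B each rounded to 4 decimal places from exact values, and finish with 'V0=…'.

(0,0): Delta=-0.0068 Bond=0.8268
(1,0): Delta=-0.0646 Bond=6.4375
(1,1): Delta=-0.0023 Bond=0.3329
(2,0): Delta=-0.4865 Bond=39.8593
(2,1): Delta=-0.0320 Bond=3.7655
(2,2): Delta=0.0000 Bond=0.0000
(3,0): Delta=-1.0000 Bond=78.1638
(3,1): Delta=-0.4469 Bond=42.5880
(3,2): Delta=0.0000 Bond=0.0000
(3,3): Delta=0.0000 Bond=0.0000
V0=0.0368

Since d<R<u, set p* = (R−d)/(u−d) = 0.8974; price each node as the discounted p*-expectation of its children.
Payoff layer (t=4): V(4,0)=40.3053, V(4,1)=16.0557, V(4,2)=0.0000, V(4,3)=0.0000, V(4,4)=0.0000
  t=3,j=0: stock 62.1786 → up 74.6143 (V=16.0557), down 50.3647 (V=40.3053). Price 15.9852; hedge Δ=-1.0000, bond B=78.1638.
  t=3,j=1: stock 92.1164 → up 110.5397 (V=0.0000), down 74.6143 (V=16.0557). Price 1.4196; hedge Δ=-0.4469, bond B=42.5880.
  t=3,j=2: stock 136.4688 → up 163.7626 (V=0.0000), down 110.5397 (V=0.0000). Price 0.0000; hedge Δ=0.0000, bond B=0.0000.
  t=3,j=3: stock 202.1760 → up 242.6112 (V=0.0000), down 163.7626 (V=0.0000). Price 0.0000; hedge Δ=0.0000, bond B=0.0000.
  t=2,j=0: stock 76.7637 → up 92.1164 (V=1.4196), down 62.1786 (V=15.9852). Price 2.5116; hedge Δ=-0.4865, bond B=39.8593.
  t=2,j=1: stock 113.7240 → up 136.4688 (V=0.0000), down 92.1164 (V=1.4196). Price 0.1255; hedge Δ=-0.0320, bond B=3.7655.
  t=2,j=2: stock 168.4800 → up 202.1760 (V=0.0000), down 136.4688 (V=0.0000). Price 0.0000; hedge Δ=0.0000, bond B=0.0000.
  t=1,j=0: stock 94.7700 → up 113.7240 (V=0.1255), down 76.7637 (V=2.5116). Price 0.3192; hedge Δ=-0.0646, bond B=6.4375.
  t=1,j=1: stock 140.4000 → up 168.4800 (V=0.0000), down 113.7240 (V=0.1255). Price 0.0111; hedge Δ=-0.0023, bond B=0.3329.
  t=0,j=0: stock 117.0000 → up 140.4000 (V=0.0111), down 94.7700 (V=0.3192). Price 0.0368; hedge Δ=-0.0068, bond B=0.8268.
Each (Δ,B) replicates both successor values, so the strategy is self-financing and V0 is arbitrage-free.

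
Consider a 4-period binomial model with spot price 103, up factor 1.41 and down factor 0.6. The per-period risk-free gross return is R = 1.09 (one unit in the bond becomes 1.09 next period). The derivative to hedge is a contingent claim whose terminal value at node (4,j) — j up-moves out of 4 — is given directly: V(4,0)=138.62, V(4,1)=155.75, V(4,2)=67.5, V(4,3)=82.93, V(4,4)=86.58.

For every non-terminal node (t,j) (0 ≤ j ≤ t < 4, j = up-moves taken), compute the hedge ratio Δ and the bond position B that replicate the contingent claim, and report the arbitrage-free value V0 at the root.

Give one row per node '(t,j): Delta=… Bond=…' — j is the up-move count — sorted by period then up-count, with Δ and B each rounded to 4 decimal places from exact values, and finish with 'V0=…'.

No-arbitrage ⇒ martingale measure with p* = (R−d)/(u−d) = 0.6049.
At expiry t=4: V(4,0)=138.6200, V(4,1)=155.7500, V(4,2)=67.5000, V(4,3)=82.9300, V(4,4)=86.5800
Node (3,0) S=22.2480: V=(p*·155.7500+(1−p*)·138.6200)/1.09=136.6813; Δ=(155.7500−138.6200)/(31.3697−13.3488)=0.9506; B=V−Δ·S=115.5331
Node (3,1) S=52.2828: V=(p*·67.5000+(1−p*)·155.7500)/1.09=93.9121; Δ=(67.5000−155.7500)/(73.7187−31.3697)=-2.0839; B=V−Δ·S=202.8627
Node (3,2) S=122.8646: V=(p*·82.9300+(1−p*)·67.5000)/1.09=70.4901; Δ=(82.9300−67.5000)/(173.2391−73.7187)=0.1550; B=V−Δ·S=51.4407
Node (3,3) S=288.7318: V=(p*·86.5800+(1−p*)·82.9300)/1.09=78.1083; Δ=(86.5800−82.9300)/(407.1118−173.2391)=0.0156; B=V−Δ·S=73.6021
Node (2,0) S=37.0800: V=(p*·93.9121+(1−p*)·136.6813)/1.09=101.6592; Δ=(93.9121−136.6813)/(52.2828−22.2480)=-1.4240; B=V−Δ·S=154.4607
Node (2,1) S=87.1380: V=(p*·70.4901+(1−p*)·93.9121)/1.09=73.1589; Δ=(70.4901−93.9121)/(122.8646−52.2828)=-0.3318; B=V−Δ·S=102.0750
Node (2,2) S=204.7743: V=(p*·78.1083+(1−p*)·70.4901)/1.09=68.8978; Δ=(78.1083−70.4901)/(288.7318−122.8646)=0.0459; B=V−Δ·S=59.4926
Node (1,0) S=61.8000: V=(p*·73.1589+(1−p*)·101.6592)/1.09=77.4480; Δ=(73.1589−101.6592)/(87.1380−37.0800)=-0.5693; B=V−Δ·S=112.6336
Node (1,1) S=145.2300: V=(p*·68.8978+(1−p*)·73.1589)/1.09=64.7534; Δ=(68.8978−73.1589)/(204.7743−87.1380)=-0.0362; B=V−Δ·S=70.0140
Node (0,0) S=103.0000: V=(p*·64.7534+(1−p*)·77.4480)/1.09=64.0078; Δ=(64.7534−77.4480)/(145.2300−61.8000)=-0.1522; B=V−Δ·S=79.6802
Check: Δ(0,0)·S0 + B(0,0) = 64.0078 = V0.

(0,0): Delta=-0.1522 Bond=79.6802
(1,0): Delta=-0.5693 Bond=112.6336
(1,1): Delta=-0.0362 Bond=70.0140
(2,0): Delta=-1.4240 Bond=154.4607
(2,1): Delta=-0.3318 Bond=102.0750
(2,2): Delta=0.0459 Bond=59.4926
(3,0): Delta=0.9506 Bond=115.5331
(3,1): Delta=-2.0839 Bond=202.8627
(3,2): Delta=0.1550 Bond=51.4407
(3,3): Delta=0.0156 Bond=73.6021
V0=64.0078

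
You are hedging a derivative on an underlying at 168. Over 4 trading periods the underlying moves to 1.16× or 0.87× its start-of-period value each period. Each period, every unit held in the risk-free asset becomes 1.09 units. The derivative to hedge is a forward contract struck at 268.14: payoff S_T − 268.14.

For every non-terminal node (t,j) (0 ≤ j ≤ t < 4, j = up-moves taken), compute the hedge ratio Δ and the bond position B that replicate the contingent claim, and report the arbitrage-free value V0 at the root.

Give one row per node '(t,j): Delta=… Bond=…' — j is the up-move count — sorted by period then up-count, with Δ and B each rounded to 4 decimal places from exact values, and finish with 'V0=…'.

No-arbitrage ⇒ martingale measure with p* = (R−d)/(u−d) = 0.7586.
Payoff layer (t=4): V(4,0)=-171.8932, V(4,1)=-139.8109, V(4,2)=-97.0346, V(4,3)=-39.9994, V(4,4)=36.0474
Node (3,0) S=110.6285: V=(p*·-139.8109+(1−p*)·-171.8932)/1.09=-135.3715; Δ=(-139.8109−-171.8932)/(128.3291−96.2468)=1.0000; B=V−Δ·S=-246.0000
Node (3,1) S=147.5047: V=(p*·-97.0346+(1−p*)·-139.8109)/1.09=-98.4953; Δ=(-97.0346−-139.8109)/(171.1054−128.3291)=1.0000; B=V−Δ·S=-246.0000
Node (3,2) S=196.6729: V=(p*·-39.9994+(1−p*)·-97.0346)/1.09=-49.3271; Δ=(-39.9994−-97.0346)/(228.1406−171.1054)=1.0000; B=V−Δ·S=-246.0000
Node (3,3) S=262.2305: V=(p*·36.0474+(1−p*)·-39.9994)/1.09=16.2305; Δ=(36.0474−-39.9994)/(304.1874−228.1406)=1.0000; B=V−Δ·S=-246.0000
Node (2,0) S=127.1592: V=(p*·-98.4953+(1−p*)·-135.3715)/1.09=-98.5289; Δ=(-98.4953−-135.3715)/(147.5047−110.6285)=1.0000; B=V−Δ·S=-225.6881
Node (2,1) S=169.5456: V=(p*·-49.3271+(1−p*)·-98.4953)/1.09=-56.1425; Δ=(-49.3271−-98.4953)/(196.6729−147.5047)=1.0000; B=V−Δ·S=-225.6881
Node (2,2) S=226.0608: V=(p*·16.2305+(1−p*)·-49.3271)/1.09=0.3727; Δ=(16.2305−-49.3271)/(262.2305−196.6729)=1.0000; B=V−Δ·S=-225.6881
Node (1,0) S=146.1600: V=(p*·-56.1425+(1−p*)·-98.5289)/1.09=-60.8933; Δ=(-56.1425−-98.5289)/(169.5456−127.1592)=1.0000; B=V−Δ·S=-207.0533
Node (1,1) S=194.8800: V=(p*·0.3727+(1−p*)·-56.1425)/1.09=-12.1733; Δ=(0.3727−-56.1425)/(226.0608−169.5456)=1.0000; B=V−Δ·S=-207.0533
Node (0,0) S=168.0000: V=(p*·-12.1733+(1−p*)·-60.8933)/1.09=-21.9571; Δ=(-12.1733−-60.8933)/(194.8800−146.1600)=1.0000; B=V−Δ·S=-189.9571
The time-0 hedge costs -21.9571, which is the no-arbitrage price.

(0,0): Delta=1.0000 Bond=-189.9571
(1,0): Delta=1.0000 Bond=-207.0533
(1,1): Delta=1.0000 Bond=-207.0533
(2,0): Delta=1.0000 Bond=-225.6881
(2,1): Delta=1.0000 Bond=-225.6881
(2,2): Delta=1.0000 Bond=-225.6881
(3,0): Delta=1.0000 Bond=-246.0000
(3,1): Delta=1.0000 Bond=-246.0000
(3,2): Delta=1.0000 Bond=-246.0000
(3,3): Delta=1.0000 Bond=-246.0000
V0=-21.9571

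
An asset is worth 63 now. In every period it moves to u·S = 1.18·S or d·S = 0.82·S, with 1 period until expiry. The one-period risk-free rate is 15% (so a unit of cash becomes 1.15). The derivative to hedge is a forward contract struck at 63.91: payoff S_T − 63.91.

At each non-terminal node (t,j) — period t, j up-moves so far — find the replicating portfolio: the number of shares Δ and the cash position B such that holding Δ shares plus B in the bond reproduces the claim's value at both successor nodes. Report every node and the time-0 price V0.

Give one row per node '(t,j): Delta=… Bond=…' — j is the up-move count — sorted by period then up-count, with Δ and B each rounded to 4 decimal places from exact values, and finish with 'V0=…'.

Since d<R<u, set p* = (R−d)/(u−d) = 0.9167; price each node as the discounted p*-expectation of its children.
Terminal payoffs: V(1,0)=-12.2500, V(1,1)=10.4300
  t=0,j=0: stock 63.0000 → up 74.3400 (V=10.4300), down 51.6600 (V=-12.2500). Price 7.4261; hedge Δ=1.0000, bond B=-55.5739.
Root portfolio cost Δ·63+B reproduces V0=7.4261.

(0,0): Delta=1.0000 Bond=-55.5739
V0=7.4261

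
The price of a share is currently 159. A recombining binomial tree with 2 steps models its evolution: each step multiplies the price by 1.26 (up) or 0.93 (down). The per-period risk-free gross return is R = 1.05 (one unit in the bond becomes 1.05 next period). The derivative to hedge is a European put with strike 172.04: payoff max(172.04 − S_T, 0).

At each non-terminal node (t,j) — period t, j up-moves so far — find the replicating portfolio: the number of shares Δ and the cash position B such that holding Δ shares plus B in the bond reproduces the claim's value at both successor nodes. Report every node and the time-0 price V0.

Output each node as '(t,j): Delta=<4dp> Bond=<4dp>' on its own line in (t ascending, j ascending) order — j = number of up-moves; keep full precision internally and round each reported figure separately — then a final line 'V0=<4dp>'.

(0,0): Delta=-0.3987 Bond=76.0791
(1,0): Delta=-0.7074 Bond=125.5305
(1,1): Delta=0.0000 Bond=0.0000
V0=12.6799

The replicating-portfolio and risk-neutral prices coincide; use p* = (1.05−0.93)/(1.26−0.93) = 0.3636 for the latter.
Terminal values V(2,·): V(2,0)=34.5209, V(2,1)=0.0000, V(2,2)=0.0000
Node (1,0) S=147.8700: V=(p*·0.0000+(1−p*)·34.5209)/1.05=20.9218; Δ=(0.0000−34.5209)/(186.3162−137.5191)=-0.7074; B=V−Δ·S=125.5305
Node (1,1) S=200.3400: V=(p*·0.0000+(1−p*)·0.0000)/1.05=0.0000; Δ=(0.0000−0.0000)/(252.4284−186.3162)=0.0000; B=V−Δ·S=0.0000
Node (0,0) S=159.0000: V=(p*·0.0000+(1−p*)·20.9218)/1.05=12.6799; Δ=(0.0000−20.9218)/(200.3400−147.8700)=-0.3987; B=V−Δ·S=76.0791
Self-financing check: at every node Δ·S+B equals the discounted successor values.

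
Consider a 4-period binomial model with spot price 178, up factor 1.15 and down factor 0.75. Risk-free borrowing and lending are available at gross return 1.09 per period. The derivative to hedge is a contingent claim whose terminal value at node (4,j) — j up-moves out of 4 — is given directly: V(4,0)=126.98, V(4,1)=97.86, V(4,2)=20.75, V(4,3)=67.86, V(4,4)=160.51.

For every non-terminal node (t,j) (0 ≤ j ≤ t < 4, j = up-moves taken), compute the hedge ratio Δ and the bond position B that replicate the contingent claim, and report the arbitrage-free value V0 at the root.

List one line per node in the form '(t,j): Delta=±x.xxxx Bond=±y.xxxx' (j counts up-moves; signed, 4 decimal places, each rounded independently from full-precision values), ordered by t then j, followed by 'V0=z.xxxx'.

Since d<R<u, set p* = (R−d)/(u−d) = 0.8500; price each node as the discounted p*-expectation of its children.
Terminal values V(4,·): V(4,0)=126.9800, V(4,1)=97.8600, V(4,2)=20.7500, V(4,3)=67.8600, V(4,4)=160.5100
  t=3,j=0: stock 75.0938 → up 86.3578 (V=97.8600), down 56.3203 (V=126.9800). Price 93.7872; hedge Δ=-0.9695, bond B=166.5872.
  t=3,j=1: stock 115.1437 → up 132.4153 (V=20.7500), down 86.3578 (V=97.8600). Price 29.6482; hedge Δ=-1.6742, bond B=222.4232.
  t=3,j=2: stock 176.5537 → up 203.0368 (V=67.8600), down 132.4153 (V=20.7500). Price 55.7739; hedge Δ=0.6671, bond B=-62.0011.
  t=3,j=3: stock 270.7157 → up 311.3231 (V=160.5100), down 203.0368 (V=67.8600). Price 134.5069; hedge Δ=0.8556, bond B=-97.1181.
  t=2,j=0: stock 100.1250 → up 115.1437 (V=29.6482), down 75.0938 (V=93.7872). Price 36.0266; hedge Δ=-1.6015, bond B=196.3741.
  t=2,j=1: stock 153.5250 → up 176.5537 (V=55.7739), down 115.1437 (V=29.6482). Price 47.5734; hedge Δ=0.4254, bond B=-17.7408.
  t=2,j=2: stock 235.4050 → up 270.7157 (V=134.5069), down 176.5537 (V=55.7739). Price 112.5660; hedge Δ=0.8361, bond B=-84.2666.
  t=1,j=0: stock 133.5000 → up 153.5250 (V=47.5734), down 100.1250 (V=36.0266). Price 42.0563; hedge Δ=0.2162, bond B=13.1894.
  t=1,j=1: stock 204.7000 → up 235.4050 (V=112.5660), down 153.5250 (V=47.5734). Price 94.3276; hedge Δ=0.7938, bond B=-68.1539.
  t=0,j=0: stock 178.0000 → up 204.7000 (V=94.3276), down 133.5000 (V=42.0563). Price 79.3458; hedge Δ=0.7341, bond B=-51.3325.
Check: Δ(0,0)·S0 + B(0,0) = 79.3458 = V0.

(0,0): Delta=0.7341 Bond=-51.3325
(1,0): Delta=0.2162 Bond=13.1894
(1,1): Delta=0.7938 Bond=-68.1539
(2,0): Delta=-1.6015 Bond=196.3741
(2,1): Delta=0.4254 Bond=-17.7408
(2,2): Delta=0.8361 Bond=-84.2666
(3,0): Delta=-0.9695 Bond=166.5872
(3,1): Delta=-1.6742 Bond=222.4232
(3,2): Delta=0.6671 Bond=-62.0011
(3,3): Delta=0.8556 Bond=-97.1181
V0=79.3458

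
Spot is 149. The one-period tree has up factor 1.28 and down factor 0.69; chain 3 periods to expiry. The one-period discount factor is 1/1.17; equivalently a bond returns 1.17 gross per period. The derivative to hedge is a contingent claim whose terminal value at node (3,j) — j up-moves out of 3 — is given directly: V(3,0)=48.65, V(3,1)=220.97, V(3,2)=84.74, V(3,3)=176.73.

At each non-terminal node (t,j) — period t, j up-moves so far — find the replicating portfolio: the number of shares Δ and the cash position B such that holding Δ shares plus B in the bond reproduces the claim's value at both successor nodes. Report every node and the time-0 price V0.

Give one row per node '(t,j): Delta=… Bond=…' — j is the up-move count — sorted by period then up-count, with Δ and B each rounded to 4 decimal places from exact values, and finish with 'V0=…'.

(0,0): Delta=0.2123 Bond=59.2732
(1,0): Delta=-1.1090 Bond=205.1909
(1,1): Delta=0.3755 Bond=38.2194
(2,0): Delta=4.1172 Bond=-130.6639
(2,1): Delta=-1.7546 Bond=325.0340
(2,2): Delta=0.6387 Bond=-19.5227
V0=90.9072

Since d<R<u, set p* = (R−d)/(u−d) = 0.8136; price each node as the discounted p*-expectation of its children.
Payoff layer (t=3): V(3,0)=48.6500, V(3,1)=220.9700, V(3,2)=84.7400, V(3,3)=176.7300
(2,0): S=70.9389. Δ = (V_up−V_dn)/(S_up−S_dn) = (220.9700−48.6500)/(90.8018−48.9478) = 4.1172. V = [p*·220.9700 + (1−p*)·48.6500]/1.17 = 161.4039. B = V − Δ·S = -130.6639.
(2,1): S=131.5968. Δ = (V_up−V_dn)/(S_up−S_dn) = (84.7400−220.9700)/(168.4439−90.8018) = -1.7546. V = [p*·84.7400 + (1−p*)·220.9700]/1.17 = 94.1357. B = V − Δ·S = 325.0340.
(2,2): S=244.1216. Δ = (V_up−V_dn)/(S_up−S_dn) = (176.7300−84.7400)/(312.4756−168.4439) = 0.6387. V = [p*·176.7300 + (1−p*)·84.7400]/1.17 = 136.3926. B = V − Δ·S = -19.5227.
(1,0): S=102.8100. Δ = (V_up−V_dn)/(S_up−S_dn) = (94.1357−161.4039)/(131.5968−70.9389) = -1.1090. V = [p*·94.1357 + (1−p*)·161.4039]/1.17 = 91.1771. B = V − Δ·S = 205.1909.
(1,1): S=190.7200. Δ = (V_up−V_dn)/(S_up−S_dn) = (136.3926−94.1357)/(244.1216−131.5968) = 0.3755. V = [p*·136.3926 + (1−p*)·94.1357]/1.17 = 109.8412. B = V − Δ·S = 38.2194.
(0,0): S=149.0000. Δ = (V_up−V_dn)/(S_up−S_dn) = (109.8412−91.1771)/(190.7200−102.8100) = 0.2123. V = [p*·109.8412 + (1−p*)·91.1771]/1.17 = 90.9072. B = V − Δ·S = 59.2732.
The time-0 hedge costs 90.9072, which is the no-arbitrage price.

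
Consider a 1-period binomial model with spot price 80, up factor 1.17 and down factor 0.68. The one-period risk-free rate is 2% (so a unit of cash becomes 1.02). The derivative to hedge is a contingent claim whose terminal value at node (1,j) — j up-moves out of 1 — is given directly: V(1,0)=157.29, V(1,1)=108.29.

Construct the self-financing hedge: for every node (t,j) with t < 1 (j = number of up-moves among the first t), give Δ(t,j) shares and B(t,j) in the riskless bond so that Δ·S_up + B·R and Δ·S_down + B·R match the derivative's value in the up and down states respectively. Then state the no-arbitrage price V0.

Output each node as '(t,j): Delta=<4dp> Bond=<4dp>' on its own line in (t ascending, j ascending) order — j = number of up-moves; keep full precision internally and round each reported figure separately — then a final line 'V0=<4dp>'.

(0,0): Delta=-1.2500 Bond=220.8725
V0=120.8725

Since d<R<u, set p* = (R−d)/(u−d) = 0.6939; price each node as the discounted p*-expectation of its children.
Terminal payoffs: V(1,0)=157.2900, V(1,1)=108.2900
Node (0,0) S=80.0000: V=(p*·108.2900+(1−p*)·157.2900)/1.02=120.8725; Δ=(108.2900−157.2900)/(93.6000−54.4000)=-1.2500; B=V−Δ·S=220.8725
Each (Δ,B) replicates both successor values, so the strategy is self-financing and V0 is arbitrage-free.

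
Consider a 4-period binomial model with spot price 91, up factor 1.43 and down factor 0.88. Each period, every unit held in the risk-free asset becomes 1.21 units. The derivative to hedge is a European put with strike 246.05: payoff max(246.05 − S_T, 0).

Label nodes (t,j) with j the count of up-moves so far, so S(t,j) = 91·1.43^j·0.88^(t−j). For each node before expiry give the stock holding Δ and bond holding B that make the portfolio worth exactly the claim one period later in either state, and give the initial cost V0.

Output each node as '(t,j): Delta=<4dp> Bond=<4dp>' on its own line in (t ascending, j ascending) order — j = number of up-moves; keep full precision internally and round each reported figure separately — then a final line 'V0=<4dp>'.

(0,0): Delta=-0.6724 Bond=93.1031
(1,0): Delta=-1.0000 Bond=138.8888
(1,1): Delta=-0.5380 Bond=95.1653
(2,0): Delta=-1.0000 Bond=168.0555
(2,1): Delta=-1.0000 Bond=168.0555
(2,2): Delta=-0.3485 Bond=79.8798
(3,0): Delta=-1.0000 Bond=203.3471
(3,1): Delta=-1.0000 Bond=203.3471
(3,2): Delta=-1.0000 Bond=203.3471
(3,3): Delta=-0.0812 Bond=25.5262
V0=31.9145

Since d<R<u, set p* = (R−d)/(u−d) = 0.6000; price each node as the discounted p*-expectation of its children.
Payoff layer (t=4): V(4,0)=191.4777, V(4,1)=157.3700, V(4,2)=101.9451, V(4,3)=11.8795, V(4,4)=0.0000
(3,0): S=62.0140. Δ = (V_up−V_dn)/(S_up−S_dn) = (157.3700−191.4777)/(88.6800−54.5723) = -1.0000. V = [p*·157.3700 + (1−p*)·191.4777]/1.21 = 141.3332. B = V − Δ·S = 203.3471.
(3,1): S=100.7727. Δ = (V_up−V_dn)/(S_up−S_dn) = (101.9451−157.3700)/(144.1049−88.6800) = -1.0000. V = [p*·101.9451 + (1−p*)·157.3700]/1.21 = 102.5744. B = V − Δ·S = 203.3471.
(3,2): S=163.7556. Δ = (V_up−V_dn)/(S_up−S_dn) = (11.8795−101.9451)/(234.1705−144.1049) = -1.0000. V = [p*·11.8795 + (1−p*)·101.9451]/1.21 = 39.5915. B = V − Δ·S = 203.3471.
(3,3): S=266.1028. Δ = (V_up−V_dn)/(S_up−S_dn) = (0.0000−11.8795)/(380.5271−234.1705) = -0.0812. V = [p*·0.0000 + (1−p*)·11.8795]/1.21 = 3.9271. B = V − Δ·S = 25.5262.
(2,0): S=70.4704. Δ = (V_up−V_dn)/(S_up−S_dn) = (102.5744−141.3332)/(100.7727−62.0140) = -1.0000. V = [p*·102.5744 + (1−p*)·141.3332]/1.21 = 97.5851. B = V − Δ·S = 168.0555.
(2,1): S=114.5144. Δ = (V_up−V_dn)/(S_up−S_dn) = (39.5915−102.5744)/(163.7556−100.7727) = -1.0000. V = [p*·39.5915 + (1−p*)·102.5744]/1.21 = 53.5411. B = V − Δ·S = 168.0555.
(2,2): S=186.0859. Δ = (V_up−V_dn)/(S_up−S_dn) = (3.9271−39.5915)/(266.1028−163.7556) = -0.3485. V = [p*·3.9271 + (1−p*)·39.5915]/1.21 = 15.0354. B = V − Δ·S = 79.8798.
(1,0): S=80.0800. Δ = (V_up−V_dn)/(S_up−S_dn) = (53.5411−97.5851)/(114.5144−70.4704) = -1.0000. V = [p*·53.5411 + (1−p*)·97.5851]/1.21 = 58.8088. B = V − Δ·S = 138.8888.
(1,1): S=130.1300. Δ = (V_up−V_dn)/(S_up−S_dn) = (15.0354−53.5411)/(186.0859−114.5144) = -0.5380. V = [p*·15.0354 + (1−p*)·53.5411]/1.21 = 25.1551. B = V − Δ·S = 95.1653.
(0,0): S=91.0000. Δ = (V_up−V_dn)/(S_up−S_dn) = (25.1551−58.8088)/(130.1300−80.0800) = -0.6724. V = [p*·25.1551 + (1−p*)·58.8088]/1.21 = 31.9145. B = V − Δ·S = 93.1031.
Self-financing check: at every node Δ·S+B equals the discounted successor values.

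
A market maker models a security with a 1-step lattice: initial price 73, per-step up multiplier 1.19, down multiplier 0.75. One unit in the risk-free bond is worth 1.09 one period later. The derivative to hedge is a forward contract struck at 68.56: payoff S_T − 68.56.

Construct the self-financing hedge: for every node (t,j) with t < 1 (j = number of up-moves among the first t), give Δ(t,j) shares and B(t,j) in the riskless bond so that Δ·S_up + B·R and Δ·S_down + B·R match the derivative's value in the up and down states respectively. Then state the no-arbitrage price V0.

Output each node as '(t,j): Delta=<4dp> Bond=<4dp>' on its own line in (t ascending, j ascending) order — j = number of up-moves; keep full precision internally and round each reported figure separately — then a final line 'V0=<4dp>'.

(0,0): Delta=1.0000 Bond=-62.8991
V0=10.1009

Under the risk-neutral measure, an up-move has probability p* = (R−d)/(u−d) = 0.7727 and values discount at R = 1.09.
Terminal payoffs: V(1,0)=-13.8100, V(1,1)=18.3100
(0,0): S=73.0000. Δ = (V_up−V_dn)/(S_up−S_dn) = (18.3100−-13.8100)/(86.8700−54.7500) = 1.0000. V = [p*·18.3100 + (1−p*)·-13.8100]/1.09 = 10.1009. B = V − Δ·S = -62.8991.
The time-0 hedge costs 10.1009, which is the no-arbitrage price.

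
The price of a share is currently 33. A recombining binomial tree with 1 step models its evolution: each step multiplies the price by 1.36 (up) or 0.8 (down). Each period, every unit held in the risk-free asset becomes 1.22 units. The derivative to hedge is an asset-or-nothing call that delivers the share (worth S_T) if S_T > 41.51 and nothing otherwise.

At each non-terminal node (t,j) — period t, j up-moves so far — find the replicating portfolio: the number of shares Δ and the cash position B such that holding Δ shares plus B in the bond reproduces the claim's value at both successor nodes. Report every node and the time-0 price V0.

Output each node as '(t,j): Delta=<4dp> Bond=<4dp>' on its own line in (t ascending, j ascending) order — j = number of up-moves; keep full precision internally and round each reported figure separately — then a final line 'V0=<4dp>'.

Risk-neutral probability p* = (R−d)/(u−d) = (1.22−0.8)/(1.36−0.8) = 0.7500.
Payoff layer (t=1): V(1,0)=0.0000, V(1,1)=44.8800
(0,0): S=33.0000. Δ = (V_up−V_dn)/(S_up−S_dn) = (44.8800−0.0000)/(44.8800−26.4000) = 2.4286. V = [p*·44.8800 + (1−p*)·0.0000]/1.22 = 27.5902. B = V − Δ·S = -52.5527.
Root portfolio cost Δ·33+B reproduces V0=27.5902.

(0,0): Delta=2.4286 Bond=-52.5527
V0=27.5902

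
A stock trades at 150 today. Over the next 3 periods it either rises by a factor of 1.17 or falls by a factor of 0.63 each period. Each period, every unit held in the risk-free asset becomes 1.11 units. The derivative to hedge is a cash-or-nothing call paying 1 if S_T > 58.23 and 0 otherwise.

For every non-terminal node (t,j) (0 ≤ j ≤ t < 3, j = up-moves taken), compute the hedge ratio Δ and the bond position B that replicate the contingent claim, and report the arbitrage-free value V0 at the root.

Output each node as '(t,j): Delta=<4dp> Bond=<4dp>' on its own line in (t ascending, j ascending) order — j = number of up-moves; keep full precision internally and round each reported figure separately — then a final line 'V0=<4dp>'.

(0,0): Delta=0.0001 Bond=0.7116
(1,0): Delta=0.0020 Bond=0.6162
(1,1): Delta=0.0000 Bond=0.8116
(2,0): Delta=0.0311 Bond=-1.0511
(2,1): Delta=0.0000 Bond=0.9009
(2,2): Delta=0.0000 Bond=0.9009
V0=0.7302

Risk-neutral probability p* = (R−d)/(u−d) = (1.11−0.63)/(1.17−0.63) = 0.8889.
Payoff layer (t=3): V(3,0)=0.0000, V(3,1)=1.0000, V(3,2)=1.0000, V(3,3)=1.0000
  t=2,j=0: stock 59.5350 → up 69.6560 (V=1.0000), down 37.5070 (V=0.0000). Price 0.8008; hedge Δ=0.0311, bond B=-1.0511.
  t=2,j=1: stock 110.5650 → up 129.3610 (V=1.0000), down 69.6560 (V=1.0000). Price 0.9009; hedge Δ=0.0000, bond B=0.9009.
  t=2,j=2: stock 205.3350 → up 240.2419 (V=1.0000), down 129.3610 (V=1.0000). Price 0.9009; hedge Δ=0.0000, bond B=0.9009.
  t=1,j=0: stock 94.5000 → up 110.5650 (V=0.9009), down 59.5350 (V=0.8008). Price 0.8016; hedge Δ=0.0020, bond B=0.6162.
  t=1,j=1: stock 175.5000 → up 205.3350 (V=0.9009), down 110.5650 (V=0.9009). Price 0.8116; hedge Δ=0.0000, bond B=0.8116.
  t=0,j=0: stock 150.0000 → up 175.5000 (V=0.8116), down 94.5000 (V=0.8016). Price 0.7302; hedge Δ=0.0001, bond B=0.7116.
Root portfolio cost Δ·150+B reproduces V0=0.7302.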